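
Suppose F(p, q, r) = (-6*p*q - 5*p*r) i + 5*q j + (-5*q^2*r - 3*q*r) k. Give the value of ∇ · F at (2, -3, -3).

∂F₁/∂p = -6*q - 5*r
∂F₂/∂q = 5
∂F₃/∂r = -5*q^2 - 3*q
∇·F = -5*q^2 - 9*q - 5*r + 5
At (2, -3, -3): 2.

2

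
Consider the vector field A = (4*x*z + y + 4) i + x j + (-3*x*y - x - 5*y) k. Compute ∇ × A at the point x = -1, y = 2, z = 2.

(∇×A)₁ = ∂A₃/∂y − ∂A₂/∂z = -3*x - 5
(∇×A)₂ = ∂A₁/∂z − ∂A₃/∂x = 4*x + 3*y + 1
(∇×A)₃ = ∂A₂/∂x − ∂A₁/∂y = 0
∇×A = (-3*x - 5, 4*x + 3*y + 1, 0)
At (-1, 2, 2): (-2, 3, 0).

(-2, 3, 0)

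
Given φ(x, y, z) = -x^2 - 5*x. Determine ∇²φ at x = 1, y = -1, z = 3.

-2

∂²φ/∂x² = -2
∂²φ/∂y² = 0
∂²φ/∂z² = 0
∇²φ = -2
At (1, -1, 3): -2.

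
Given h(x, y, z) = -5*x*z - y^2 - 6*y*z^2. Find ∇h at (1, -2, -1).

(5, -2, -29)

∂h/∂x = -5*z
∂h/∂y = -2*y - 6*z^2
∂h/∂z = -5*x - 12*y*z
∇h = (-5*z, -2*y - 6*z^2, -5*x - 12*y*z)
At (1, -2, -1): (5, -2, -29).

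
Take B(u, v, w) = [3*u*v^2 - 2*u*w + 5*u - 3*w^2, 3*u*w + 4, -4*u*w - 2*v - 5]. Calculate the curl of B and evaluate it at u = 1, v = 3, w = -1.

(∇×B)₁ = ∂B₃/∂v − ∂B₂/∂w = -3*u - 2
(∇×B)₂ = ∂B₁/∂w − ∂B₃/∂u = -2*u - 2*w
(∇×B)₃ = ∂B₂/∂u − ∂B₁/∂v = -6*u*v + 3*w
∇×B = (-3*u - 2, -2*u - 2*w, -6*u*v + 3*w)
At (1, 3, -1): (-5, 0, -21).

(-5, 0, -21)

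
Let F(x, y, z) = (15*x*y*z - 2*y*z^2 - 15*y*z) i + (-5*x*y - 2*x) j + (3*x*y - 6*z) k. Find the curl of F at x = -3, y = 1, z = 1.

(∇×F)₁ = ∂F₃/∂y − ∂F₂/∂z = 3*x
(∇×F)₂ = ∂F₁/∂z − ∂F₃/∂x = 15*x*y - 4*y*z - 18*y
(∇×F)₃ = ∂F₂/∂x − ∂F₁/∂y = -15*x*z - 5*y + 2*z^2 + 15*z - 2
∇×F = (3*x, 15*x*y - 4*y*z - 18*y, -15*x*z - 5*y + 2*z^2 + 15*z - 2)
At (-3, 1, 1): (-9, -67, 55).

(-9, -67, 55)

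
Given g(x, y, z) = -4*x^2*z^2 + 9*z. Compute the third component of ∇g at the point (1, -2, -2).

(∇g)_3 = ∂g/∂z = -8*x^2*z + 9
At (1, -2, -2): 25.

25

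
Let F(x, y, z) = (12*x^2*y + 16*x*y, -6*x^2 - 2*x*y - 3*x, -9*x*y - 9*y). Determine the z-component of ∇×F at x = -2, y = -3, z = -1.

(∇×F)_3 = ∂F₂/∂x − ∂F₁/∂y
= -12*x - 2*y - 3 − (12*x^2 + 16*x)
= -12*x^2 - 28*x - 2*y - 3
At (-2, -3, -1): 11.

11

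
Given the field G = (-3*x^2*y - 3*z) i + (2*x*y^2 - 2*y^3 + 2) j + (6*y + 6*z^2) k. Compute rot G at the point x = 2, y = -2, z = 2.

(∇×G)₁ = ∂G₃/∂y − ∂G₂/∂z = 6
(∇×G)₂ = ∂G₁/∂z − ∂G₃/∂x = -3
(∇×G)₃ = ∂G₂/∂x − ∂G₁/∂y = 3*x^2 + 2*y^2
∇×G = (6, -3, 3*x^2 + 2*y^2)
At (2, -2, 2): (6, -3, 20).

(6, -3, 20)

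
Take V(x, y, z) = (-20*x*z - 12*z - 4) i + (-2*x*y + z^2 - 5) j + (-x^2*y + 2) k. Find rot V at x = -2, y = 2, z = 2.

(-8, 20, -4)

(∇×V)₁ = ∂V₃/∂y − ∂V₂/∂z = -x^2 - 2*z
(∇×V)₂ = ∂V₁/∂z − ∂V₃/∂x = 2*x*y - 20*x - 12
(∇×V)₃ = ∂V₂/∂x − ∂V₁/∂y = -2*y
∇×V = (-x^2 - 2*z, 2*x*y - 20*x - 12, -2*y)
At (-2, 2, 2): (-8, 20, -4).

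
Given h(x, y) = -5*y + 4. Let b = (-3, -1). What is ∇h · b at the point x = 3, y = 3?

5

∂h/∂x = 0
∂h/∂y = -5
∇h at (3, 3) = (0, -5)
∇h · b = (0)(-3) + (-5)(-1) = 5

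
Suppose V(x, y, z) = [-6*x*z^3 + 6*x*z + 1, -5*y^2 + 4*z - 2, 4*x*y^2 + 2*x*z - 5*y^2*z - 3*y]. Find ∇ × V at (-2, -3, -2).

(∇×V)₁ = ∂V₃/∂y − ∂V₂/∂z = 8*x*y - 10*y*z - 7
(∇×V)₂ = ∂V₁/∂z − ∂V₃/∂x = -18*x*z^2 + 6*x - 4*y^2 - 2*z
(∇×V)₃ = ∂V₂/∂x − ∂V₁/∂y = 0
∇×V = (8*x*y - 10*y*z - 7, -18*x*z^2 + 6*x - 4*y^2 - 2*z, 0)
At (-2, -3, -2): (-19, 100, 0).

(-19, 100, 0)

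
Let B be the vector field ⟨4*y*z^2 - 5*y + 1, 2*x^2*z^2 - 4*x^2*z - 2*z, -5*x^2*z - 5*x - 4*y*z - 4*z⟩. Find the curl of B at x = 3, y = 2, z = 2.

(∇×B)₁ = ∂B₃/∂y − ∂B₂/∂z = -4*x^2*z + 4*x^2 - 4*z + 2
(∇×B)₂ = ∂B₁/∂z − ∂B₃/∂x = 10*x*z + 8*y*z + 5
(∇×B)₃ = ∂B₂/∂x − ∂B₁/∂y = 4*x*z^2 - 8*x*z - 4*z^2 + 5
∇×B = (-4*x^2*z + 4*x^2 - 4*z + 2, 10*x*z + 8*y*z + 5, 4*x*z^2 - 8*x*z - 4*z^2 + 5)
At (3, 2, 2): (-42, 97, -11).

(-42, 97, -11)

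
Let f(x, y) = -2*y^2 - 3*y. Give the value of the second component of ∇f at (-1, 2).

-11

(∇f)_2 = ∂f/∂y = -4*y - 3
At (-1, 2): -11.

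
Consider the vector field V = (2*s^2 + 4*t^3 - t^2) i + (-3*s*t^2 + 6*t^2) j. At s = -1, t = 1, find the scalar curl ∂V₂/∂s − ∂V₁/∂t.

-13

∂V₂/∂s = -3*t^2
∂V₁/∂t = 12*t^2 - 2*t
Scalar curl = -15*t^2 + 2*t
At (-1, 1): -13.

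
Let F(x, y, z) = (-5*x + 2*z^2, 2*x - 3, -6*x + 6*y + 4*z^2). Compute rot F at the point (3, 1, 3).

(6, 18, 2)

(∇×F)₁ = ∂F₃/∂y − ∂F₂/∂z = 6
(∇×F)₂ = ∂F₁/∂z − ∂F₃/∂x = 4*z + 6
(∇×F)₃ = ∂F₂/∂x − ∂F₁/∂y = 2
∇×F = (6, 4*z + 6, 2)
At (3, 1, 3): (6, 18, 2).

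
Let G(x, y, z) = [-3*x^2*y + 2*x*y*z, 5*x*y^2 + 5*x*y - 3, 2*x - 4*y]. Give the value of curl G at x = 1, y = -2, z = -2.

(∇×G)₁ = ∂G₃/∂y − ∂G₂/∂z = -4
(∇×G)₂ = ∂G₁/∂z − ∂G₃/∂x = 2*x*y - 2
(∇×G)₃ = ∂G₂/∂x − ∂G₁/∂y = 3*x^2 - 2*x*z + 5*y^2 + 5*y
∇×G = (-4, 2*x*y - 2, 3*x^2 - 2*x*z + 5*y^2 + 5*y)
At (1, -2, -2): (-4, -6, 17).

(-4, -6, 17)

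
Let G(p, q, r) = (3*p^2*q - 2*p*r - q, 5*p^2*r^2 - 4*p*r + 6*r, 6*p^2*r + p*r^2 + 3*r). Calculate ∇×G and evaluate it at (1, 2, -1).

(∇×G)₁ = ∂G₃/∂q − ∂G₂/∂r = -10*p^2*r + 4*p - 6
(∇×G)₂ = ∂G₁/∂r − ∂G₃/∂p = -12*p*r - 2*p - r^2
(∇×G)₃ = ∂G₂/∂p − ∂G₁/∂q = -3*p^2 + 10*p*r^2 - 4*r + 1
∇×G = (-10*p^2*r + 4*p - 6, -12*p*r - 2*p - r^2, -3*p^2 + 10*p*r^2 - 4*r + 1)
At (1, 2, -1): (8, 9, 12).

(8, 9, 12)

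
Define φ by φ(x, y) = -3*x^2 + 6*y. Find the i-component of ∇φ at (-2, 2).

12

(∇φ)_1 = ∂φ/∂x = -6*x
At (-2, 2): 12.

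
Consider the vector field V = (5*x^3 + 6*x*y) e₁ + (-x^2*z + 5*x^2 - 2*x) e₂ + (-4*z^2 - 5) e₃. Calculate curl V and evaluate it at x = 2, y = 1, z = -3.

(∇×V)₁ = ∂V₃/∂y − ∂V₂/∂z = x^2
(∇×V)₂ = ∂V₁/∂z − ∂V₃/∂x = 0
(∇×V)₃ = ∂V₂/∂x − ∂V₁/∂y = -2*x*z + 4*x - 2
∇×V = (x^2, 0, -2*x*z + 4*x - 2)
At (2, 1, -3): (4, 0, 18).

(4, 0, 18)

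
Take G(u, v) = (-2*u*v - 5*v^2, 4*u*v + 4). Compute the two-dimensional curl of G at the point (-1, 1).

∂G₂/∂u = 4*v
∂G₁/∂v = -2*u - 10*v
Scalar curl = 2*u + 14*v
At (-1, 1): 12.

12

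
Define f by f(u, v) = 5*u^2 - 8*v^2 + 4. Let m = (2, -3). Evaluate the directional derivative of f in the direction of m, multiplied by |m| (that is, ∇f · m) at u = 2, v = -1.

∂f/∂u = 10*u
∂f/∂v = -16*v
∇f at (2, -1) = (20, 16)
∇f · m = (20)(2) + (16)(-3) = -8

-8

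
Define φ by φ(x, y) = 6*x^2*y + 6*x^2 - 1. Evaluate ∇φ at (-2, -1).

∂φ/∂x = 12*x*y + 12*x
∂φ/∂y = 6*x^2
∇φ = (12*x*y + 12*x, 6*x^2)
At (-2, -1): (0, 24).

(0, 24)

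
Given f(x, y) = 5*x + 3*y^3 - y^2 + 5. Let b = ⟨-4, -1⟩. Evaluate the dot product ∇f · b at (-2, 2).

-52

∂f/∂x = 5
∂f/∂y = 9*y^2 - 2*y
∇f at (-2, 2) = (5, 32)
∇f · b = (5)(-4) + (32)(-1) = -52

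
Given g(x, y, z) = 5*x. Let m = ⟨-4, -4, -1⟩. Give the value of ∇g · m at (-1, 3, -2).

∂g/∂x = 5
∂g/∂y = 0
∂g/∂z = 0
∇g at (-1, 3, -2) = (5, 0, 0)
∇g · m = (5)(-4) + (0)(-4) + (0)(-1) = -20

-20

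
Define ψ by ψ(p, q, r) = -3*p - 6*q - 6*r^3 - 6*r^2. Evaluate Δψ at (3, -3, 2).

-84

∂²ψ/∂p² = 0
∂²ψ/∂q² = 0
∂²ψ/∂r² = -12*(3*r + 1)
∇²ψ = -36*r - 12
At (3, -3, 2): -84.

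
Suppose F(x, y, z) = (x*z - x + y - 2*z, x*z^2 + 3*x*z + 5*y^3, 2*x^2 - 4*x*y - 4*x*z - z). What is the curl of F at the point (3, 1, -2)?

(-9, -15, -3)

(∇×F)₁ = ∂F₃/∂y − ∂F₂/∂z = -2*x*z - 7*x
(∇×F)₂ = ∂F₁/∂z − ∂F₃/∂x = -3*x + 4*y + 4*z - 2
(∇×F)₃ = ∂F₂/∂x − ∂F₁/∂y = z^2 + 3*z - 1
∇×F = (-2*x*z - 7*x, -3*x + 4*y + 4*z - 2, z^2 + 3*z - 1)
At (3, 1, -2): (-9, -15, -3).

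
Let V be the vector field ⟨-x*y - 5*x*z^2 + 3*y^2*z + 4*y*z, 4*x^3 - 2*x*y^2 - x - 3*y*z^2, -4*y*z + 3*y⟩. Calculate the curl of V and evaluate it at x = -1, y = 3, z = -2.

(-25, 19, 36)

(∇×V)₁ = ∂V₃/∂y − ∂V₂/∂z = 6*y*z - 4*z + 3
(∇×V)₂ = ∂V₁/∂z − ∂V₃/∂x = -10*x*z + 3*y^2 + 4*y
(∇×V)₃ = ∂V₂/∂x − ∂V₁/∂y = 12*x^2 + x - 2*y^2 - 6*y*z - 4*z - 1
∇×V = (6*y*z - 4*z + 3, -10*x*z + 3*y^2 + 4*y, 12*x^2 + x - 2*y^2 - 6*y*z - 4*z - 1)
At (-1, 3, -2): (-25, 19, 36).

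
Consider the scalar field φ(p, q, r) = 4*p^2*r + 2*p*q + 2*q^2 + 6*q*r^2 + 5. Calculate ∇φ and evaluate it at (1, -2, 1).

∂φ/∂p = 8*p*r + 2*q
∂φ/∂q = 2*p + 4*q + 6*r^2
∂φ/∂r = 4*p^2 + 12*q*r
∇φ = (8*p*r + 2*q, 2*p + 4*q + 6*r^2, 4*p^2 + 12*q*r)
At (1, -2, 1): (4, 0, -20).

(4, 0, -20)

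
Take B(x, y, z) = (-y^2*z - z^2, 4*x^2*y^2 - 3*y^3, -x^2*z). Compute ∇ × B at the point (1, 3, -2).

(∇×B)₁ = ∂B₃/∂y − ∂B₂/∂z = 0
(∇×B)₂ = ∂B₁/∂z − ∂B₃/∂x = 2*x*z - y^2 - 2*z
(∇×B)₃ = ∂B₂/∂x − ∂B₁/∂y = 8*x*y^2 + 2*y*z
∇×B = (0, 2*x*z - y^2 - 2*z, 8*x*y^2 + 2*y*z)
At (1, 3, -2): (0, -9, 60).

(0, -9, 60)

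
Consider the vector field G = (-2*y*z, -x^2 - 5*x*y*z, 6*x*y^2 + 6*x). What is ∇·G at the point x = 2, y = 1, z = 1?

∂G₁/∂x = 0
∂G₂/∂y = -5*x*z
∂G₃/∂z = 0
∇·G = -5*x*z
At (2, 1, 1): -10.

-10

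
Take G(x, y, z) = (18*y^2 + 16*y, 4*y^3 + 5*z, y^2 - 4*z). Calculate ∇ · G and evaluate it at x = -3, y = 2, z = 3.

∂G₁/∂x = 0
∂G₂/∂y = 12*y^2
∂G₃/∂z = -4
∇·G = 12*y^2 - 4
At (-3, 2, 3): 44.

44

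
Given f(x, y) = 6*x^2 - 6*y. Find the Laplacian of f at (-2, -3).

∂²f/∂x² = 12
∂²f/∂y² = 0
∇²f = 12
At (-2, -3): 12.

12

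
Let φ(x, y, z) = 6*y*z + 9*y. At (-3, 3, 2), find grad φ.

∂φ/∂x = 0
∂φ/∂y = 6*z + 9
∂φ/∂z = 6*y
∇φ = (0, 6*z + 9, 6*y)
At (-3, 3, 2): (0, 21, 18).

(0, 21, 18)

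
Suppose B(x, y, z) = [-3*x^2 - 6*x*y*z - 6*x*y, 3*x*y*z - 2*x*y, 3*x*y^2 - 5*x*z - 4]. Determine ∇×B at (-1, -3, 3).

(∇×B)₁ = ∂B₃/∂y − ∂B₂/∂z = 3*x*y
(∇×B)₂ = ∂B₁/∂z − ∂B₃/∂x = -6*x*y - 3*y^2 + 5*z
(∇×B)₃ = ∂B₂/∂x − ∂B₁/∂y = 6*x*z + 6*x + 3*y*z - 2*y
∇×B = (3*x*y, -6*x*y - 3*y^2 + 5*z, 6*x*z + 6*x + 3*y*z - 2*y)
At (-1, -3, 3): (9, -30, -45).

(9, -30, -45)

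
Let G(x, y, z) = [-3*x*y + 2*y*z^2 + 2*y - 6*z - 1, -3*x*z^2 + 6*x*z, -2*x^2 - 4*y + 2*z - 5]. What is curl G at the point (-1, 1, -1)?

(8, -14, -16)

(∇×G)₁ = ∂G₃/∂y − ∂G₂/∂z = 6*x*z - 6*x - 4
(∇×G)₂ = ∂G₁/∂z − ∂G₃/∂x = 4*x + 4*y*z - 6
(∇×G)₃ = ∂G₂/∂x − ∂G₁/∂y = 3*x - 5*z^2 + 6*z - 2
∇×G = (6*x*z - 6*x - 4, 4*x + 4*y*z - 6, 3*x - 5*z^2 + 6*z - 2)
At (-1, 1, -1): (8, -14, -16).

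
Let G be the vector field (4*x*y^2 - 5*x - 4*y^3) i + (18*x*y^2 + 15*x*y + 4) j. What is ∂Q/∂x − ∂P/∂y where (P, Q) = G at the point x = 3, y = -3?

297

∂G₂/∂x = 18*y^2 + 15*y
∂G₁/∂y = 8*x*y - 12*y^2
Scalar curl = -8*x*y + 30*y^2 + 15*y
At (3, -3): 297.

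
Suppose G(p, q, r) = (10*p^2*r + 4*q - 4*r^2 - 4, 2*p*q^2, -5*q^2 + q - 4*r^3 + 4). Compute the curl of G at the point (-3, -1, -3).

(∇×G)₁ = ∂G₃/∂q − ∂G₂/∂r = -10*q + 1
(∇×G)₂ = ∂G₁/∂r − ∂G₃/∂p = 10*p^2 - 8*r
(∇×G)₃ = ∂G₂/∂p − ∂G₁/∂q = 2*q^2 - 4
∇×G = (-10*q + 1, 10*p^2 - 8*r, 2*q^2 - 4)
At (-3, -1, -3): (11, 114, -2).

(11, 114, -2)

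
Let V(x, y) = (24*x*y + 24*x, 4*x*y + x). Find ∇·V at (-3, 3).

84

∂V₁/∂x = 24*y + 24
∂V₂/∂y = 4*x
∇·V = 4*x + 24*y + 24
At (-3, 3): 84.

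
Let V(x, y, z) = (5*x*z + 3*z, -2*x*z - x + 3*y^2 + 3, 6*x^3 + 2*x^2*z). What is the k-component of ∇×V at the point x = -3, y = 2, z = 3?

-7

(∇×V)_3 = ∂V₂/∂x − ∂V₁/∂y
= -2*z - 1 − (0)
= -2*z - 1
At (-3, 2, 3): -7.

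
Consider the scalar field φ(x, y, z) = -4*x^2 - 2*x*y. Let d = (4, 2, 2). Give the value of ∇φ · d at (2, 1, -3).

∂φ/∂x = -8*x - 2*y
∂φ/∂y = -2*x
∂φ/∂z = 0
∇φ at (2, 1, -3) = (-18, -4, 0)
∇φ · d = (-18)(4) + (-4)(2) + (0)(2) = -80

-80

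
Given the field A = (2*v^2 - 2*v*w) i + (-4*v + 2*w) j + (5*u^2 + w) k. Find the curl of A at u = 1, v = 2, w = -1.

(∇×A)₁ = ∂A₃/∂v − ∂A₂/∂w = -2
(∇×A)₂ = ∂A₁/∂w − ∂A₃/∂u = -10*u - 2*v
(∇×A)₃ = ∂A₂/∂u − ∂A₁/∂v = -4*v + 2*w
∇×A = (-2, -10*u - 2*v, -4*v + 2*w)
At (1, 2, -1): (-2, -14, -10).

(-2, -14, -10)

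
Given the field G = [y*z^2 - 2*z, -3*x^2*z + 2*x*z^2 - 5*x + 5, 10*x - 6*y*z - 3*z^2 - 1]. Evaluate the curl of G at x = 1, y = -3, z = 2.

(-17, -24, -13)

(∇×G)₁ = ∂G₃/∂y − ∂G₂/∂z = 3*x^2 - 4*x*z - 6*z
(∇×G)₂ = ∂G₁/∂z − ∂G₃/∂x = 2*y*z - 12
(∇×G)₃ = ∂G₂/∂x − ∂G₁/∂y = -6*x*z + z^2 - 5
∇×G = (3*x^2 - 4*x*z - 6*z, 2*y*z - 12, -6*x*z + z^2 - 5)
At (1, -3, 2): (-17, -24, -13).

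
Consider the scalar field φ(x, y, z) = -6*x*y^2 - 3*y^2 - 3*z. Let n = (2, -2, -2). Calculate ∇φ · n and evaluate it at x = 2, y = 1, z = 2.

∂φ/∂x = -6*y^2
∂φ/∂y = -12*x*y - 6*y
∂φ/∂z = -3
∇φ at (2, 1, 2) = (-6, -30, -3)
∇φ · n = (-6)(2) + (-30)(-2) + (-3)(-2) = 54

54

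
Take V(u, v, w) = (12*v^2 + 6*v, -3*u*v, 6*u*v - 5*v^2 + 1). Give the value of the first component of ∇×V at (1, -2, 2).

26

(∇×V)_1 = ∂V₃/∂v − ∂V₂/∂w
= 6*u - 10*v − (0)
= 6*u - 10*v
At (1, -2, 2): 26.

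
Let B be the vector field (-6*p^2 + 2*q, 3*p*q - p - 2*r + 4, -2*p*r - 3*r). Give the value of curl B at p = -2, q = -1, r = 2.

(∇×B)₁ = ∂B₃/∂q − ∂B₂/∂r = 2
(∇×B)₂ = ∂B₁/∂r − ∂B₃/∂p = 2*r
(∇×B)₃ = ∂B₂/∂p − ∂B₁/∂q = 3*q - 3
∇×B = (2, 2*r, 3*q - 3)
At (-2, -1, 2): (2, 4, -6).

(2, 4, -6)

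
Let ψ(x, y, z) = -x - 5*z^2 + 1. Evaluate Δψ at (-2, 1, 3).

-10

∂²ψ/∂x² = 0
∂²ψ/∂y² = 0
∂²ψ/∂z² = -10
∇²ψ = -10
At (-2, 1, 3): -10.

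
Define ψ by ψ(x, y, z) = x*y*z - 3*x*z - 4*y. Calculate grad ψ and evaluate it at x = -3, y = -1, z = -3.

∂ψ/∂x = y*z - 3*z
∂ψ/∂y = x*z - 4
∂ψ/∂z = x*y - 3*x
∇ψ = (y*z - 3*z, x*z - 4, x*y - 3*x)
At (-3, -1, -3): (12, 5, 12).

(12, 5, 12)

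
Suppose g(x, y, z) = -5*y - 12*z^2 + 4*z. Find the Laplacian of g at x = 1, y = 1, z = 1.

∂²g/∂x² = 0
∂²g/∂y² = 0
∂²g/∂z² = -24
∇²g = -24
At (1, 1, 1): -24.

-24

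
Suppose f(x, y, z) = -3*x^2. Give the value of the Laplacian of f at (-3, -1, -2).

-6

∂²f/∂x² = -6
∂²f/∂y² = 0
∂²f/∂z² = 0
∇²f = -6
At (-3, -1, -2): -6.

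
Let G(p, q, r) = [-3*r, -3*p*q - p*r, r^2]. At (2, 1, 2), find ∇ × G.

(2, -3, -5)

(∇×G)₁ = ∂G₃/∂q − ∂G₂/∂r = p
(∇×G)₂ = ∂G₁/∂r − ∂G₃/∂p = -3
(∇×G)₃ = ∂G₂/∂p − ∂G₁/∂q = -3*q - r
∇×G = (p, -3, -3*q - r)
At (2, 1, 2): (2, -3, -5).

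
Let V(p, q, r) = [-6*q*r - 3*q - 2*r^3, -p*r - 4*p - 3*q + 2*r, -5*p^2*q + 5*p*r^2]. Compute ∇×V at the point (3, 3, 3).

(-44, -27, 14)

(∇×V)₁ = ∂V₃/∂q − ∂V₂/∂r = -5*p^2 + p - 2
(∇×V)₂ = ∂V₁/∂r − ∂V₃/∂p = 10*p*q - 6*q - 11*r^2
(∇×V)₃ = ∂V₂/∂p − ∂V₁/∂q = 5*r - 1
∇×V = (-5*p^2 + p - 2, 10*p*q - 6*q - 11*r^2, 5*r - 1)
At (3, 3, 3): (-44, -27, 14).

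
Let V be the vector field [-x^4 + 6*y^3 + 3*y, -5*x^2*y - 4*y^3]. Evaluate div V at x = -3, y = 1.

∂V₁/∂x = -4*x^3
∂V₂/∂y = -5*x^2 - 12*y^2
∇·V = -4*x^3 - 5*x^2 - 12*y^2
At (-3, 1): 51.

51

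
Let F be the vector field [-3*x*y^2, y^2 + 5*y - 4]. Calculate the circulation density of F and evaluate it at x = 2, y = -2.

∂F₂/∂x = 0
∂F₁/∂y = -6*x*y
Scalar curl = 6*x*y
At (2, -2): -24.

-24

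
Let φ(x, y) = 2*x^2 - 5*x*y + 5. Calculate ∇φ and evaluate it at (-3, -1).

(-7, 15)

∂φ/∂x = 4*x - 5*y
∂φ/∂y = -5*x
∇φ = (4*x - 5*y, -5*x)
At (-3, -1): (-7, 15).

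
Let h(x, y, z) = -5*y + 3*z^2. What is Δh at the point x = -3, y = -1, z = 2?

∂²h/∂x² = 0
∂²h/∂y² = 0
∂²h/∂z² = 6
∇²h = 6
At (-3, -1, 2): 6.

6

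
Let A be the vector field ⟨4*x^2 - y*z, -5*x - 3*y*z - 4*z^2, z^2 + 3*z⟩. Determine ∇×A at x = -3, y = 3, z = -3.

(∇×A)₁ = ∂A₃/∂y − ∂A₂/∂z = 3*y + 8*z
(∇×A)₂ = ∂A₁/∂z − ∂A₃/∂x = -y
(∇×A)₃ = ∂A₂/∂x − ∂A₁/∂y = z - 5
∇×A = (3*y + 8*z, -y, z - 5)
At (-3, 3, -3): (-15, -3, -8).

(-15, -3, -8)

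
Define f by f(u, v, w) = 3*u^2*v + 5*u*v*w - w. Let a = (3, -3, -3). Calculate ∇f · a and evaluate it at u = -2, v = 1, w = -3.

∂f/∂u = 6*u*v + 5*v*w
∂f/∂v = 3*u^2 + 5*u*w
∂f/∂w = 5*u*v - 1
∇f at (-2, 1, -3) = (-27, 42, -11)
∇f · a = (-27)(3) + (42)(-3) + (-11)(-3) = -174

-174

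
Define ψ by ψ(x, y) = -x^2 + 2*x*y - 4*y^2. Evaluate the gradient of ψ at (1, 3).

(4, -22)

∂ψ/∂x = -2*x + 2*y
∂ψ/∂y = 2*x - 8*y
∇ψ = (-2*x + 2*y, 2*x - 8*y)
At (1, 3): (4, -22).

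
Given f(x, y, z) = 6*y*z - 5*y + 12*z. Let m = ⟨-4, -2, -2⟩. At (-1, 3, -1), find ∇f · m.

-38

∂f/∂x = 0
∂f/∂y = 6*z - 5
∂f/∂z = 6*y + 12
∇f at (-1, 3, -1) = (0, -11, 30)
∇f · m = (0)(-4) + (-11)(-2) + (30)(-2) = -38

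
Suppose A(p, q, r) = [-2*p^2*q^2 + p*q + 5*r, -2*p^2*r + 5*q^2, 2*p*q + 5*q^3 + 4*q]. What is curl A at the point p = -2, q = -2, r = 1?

(∇×A)₁ = ∂A₃/∂q − ∂A₂/∂r = 2*p^2 + 2*p + 15*q^2 + 4
(∇×A)₂ = ∂A₁/∂r − ∂A₃/∂p = -2*q + 5
(∇×A)₃ = ∂A₂/∂p − ∂A₁/∂q = 4*p^2*q - 4*p*r - p
∇×A = (2*p^2 + 2*p + 15*q^2 + 4, -2*q + 5, 4*p^2*q - 4*p*r - p)
At (-2, -2, 1): (68, 9, -22).

(68, 9, -22)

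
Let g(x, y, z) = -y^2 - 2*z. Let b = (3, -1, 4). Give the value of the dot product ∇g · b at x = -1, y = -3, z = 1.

∂g/∂x = 0
∂g/∂y = -2*y
∂g/∂z = -2
∇g at (-1, -3, 1) = (0, 6, -2)
∇g · b = (0)(3) + (6)(-1) + (-2)(4) = -14

-14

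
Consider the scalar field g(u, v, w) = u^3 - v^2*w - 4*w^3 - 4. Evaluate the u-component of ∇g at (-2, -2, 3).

12

(∇g)_1 = ∂g/∂u = 3*u^2
At (-2, -2, 3): 12.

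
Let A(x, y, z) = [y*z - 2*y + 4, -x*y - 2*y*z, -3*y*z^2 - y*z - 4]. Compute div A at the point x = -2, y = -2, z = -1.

∂A₁/∂x = 0
∂A₂/∂y = -x - 2*z
∂A₃/∂z = -6*y*z - y
∇·A = -x - 6*y*z - y - 2*z
At (-2, -2, -1): -6.

-6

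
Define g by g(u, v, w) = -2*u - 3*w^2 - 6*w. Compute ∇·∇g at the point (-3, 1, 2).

∂²g/∂u² = 0
∂²g/∂v² = 0
∂²g/∂w² = -6
∇²g = -6
At (-3, 1, 2): -6.

-6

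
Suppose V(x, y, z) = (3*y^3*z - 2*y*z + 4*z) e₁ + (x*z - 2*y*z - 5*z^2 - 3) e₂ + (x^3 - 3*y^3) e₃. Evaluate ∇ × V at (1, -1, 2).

(8, 0, -12)

(∇×V)₁ = ∂V₃/∂y − ∂V₂/∂z = -x - 9*y^2 + 2*y + 10*z
(∇×V)₂ = ∂V₁/∂z − ∂V₃/∂x = -3*x^2 + 3*y^3 - 2*y + 4
(∇×V)₃ = ∂V₂/∂x − ∂V₁/∂y = -9*y^2*z + 3*z
∇×V = (-x - 9*y^2 + 2*y + 10*z, -3*x^2 + 3*y^3 - 2*y + 4, -9*y^2*z + 3*z)
At (1, -1, 2): (8, 0, -12).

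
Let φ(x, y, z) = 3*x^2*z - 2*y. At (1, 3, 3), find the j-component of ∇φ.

-2

(∇φ)_2 = ∂φ/∂y = -2
At (1, 3, 3): -2.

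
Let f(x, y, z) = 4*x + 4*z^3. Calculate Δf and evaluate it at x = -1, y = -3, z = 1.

∂²f/∂x² = 0
∂²f/∂y² = 0
∂²f/∂z² = 24*z
∇²f = 24*z
At (-1, -3, 1): 24.

24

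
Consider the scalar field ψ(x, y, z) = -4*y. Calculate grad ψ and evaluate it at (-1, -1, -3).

(0, -4, 0)

∂ψ/∂x = 0
∂ψ/∂y = -4
∂ψ/∂z = 0
∇ψ = (0, -4, 0)
At (-1, -1, -3): (0, -4, 0).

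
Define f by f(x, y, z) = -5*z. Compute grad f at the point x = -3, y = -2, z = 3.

(0, 0, -5)

∂f/∂x = 0
∂f/∂y = 0
∂f/∂z = -5
∇f = (0, 0, -5)
At (-3, -2, 3): (0, 0, -5).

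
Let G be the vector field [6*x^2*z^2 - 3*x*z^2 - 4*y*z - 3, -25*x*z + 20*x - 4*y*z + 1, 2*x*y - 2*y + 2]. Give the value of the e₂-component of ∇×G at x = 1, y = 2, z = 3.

6

(∇×G)_2 = ∂G₁/∂z − ∂G₃/∂x
= 12*x^2*z - 6*x*z - 4*y − (2*y)
= 12*x^2*z - 6*x*z - 6*y
At (1, 2, 3): 6.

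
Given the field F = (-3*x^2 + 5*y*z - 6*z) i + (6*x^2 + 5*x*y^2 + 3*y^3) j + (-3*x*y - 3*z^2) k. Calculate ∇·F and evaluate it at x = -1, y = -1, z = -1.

31

∂F₁/∂x = -6*x
∂F₂/∂y = 10*x*y + 9*y^2
∂F₃/∂z = -6*z
∇·F = 10*x*y - 6*x + 9*y^2 - 6*z
At (-1, -1, -1): 31.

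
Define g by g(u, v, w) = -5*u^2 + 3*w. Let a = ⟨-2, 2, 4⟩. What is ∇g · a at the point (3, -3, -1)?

∂g/∂u = -10*u
∂g/∂v = 0
∂g/∂w = 3
∇g at (3, -3, -1) = (-30, 0, 3)
∇g · a = (-30)(-2) + (0)(2) + (3)(4) = 72

72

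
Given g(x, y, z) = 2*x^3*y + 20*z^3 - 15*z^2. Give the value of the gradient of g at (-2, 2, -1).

∂g/∂x = 6*x^2*y
∂g/∂y = 2*x^3
∂g/∂z = 60*z^2 - 30*z
∇g = (6*x^2*y, 2*x^3, 60*z^2 - 30*z)
At (-2, 2, -1): (48, -16, 90).

(48, -16, 90)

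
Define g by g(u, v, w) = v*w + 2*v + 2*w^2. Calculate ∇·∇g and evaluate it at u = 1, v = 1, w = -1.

∂²g/∂u² = 0
∂²g/∂v² = 0
∂²g/∂w² = 4
∇²g = 4
At (1, 1, -1): 4.

4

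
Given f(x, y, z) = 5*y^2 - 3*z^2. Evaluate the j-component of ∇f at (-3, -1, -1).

-10

(∇f)_2 = ∂f/∂y = 10*y
At (-3, -1, -1): -10.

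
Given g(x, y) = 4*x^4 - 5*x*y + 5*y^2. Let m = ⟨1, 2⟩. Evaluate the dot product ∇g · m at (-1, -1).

∂g/∂x = 16*x^3 - 5*y
∂g/∂y = -5*x + 10*y
∇g at (-1, -1) = (-11, -5)
∇g · m = (-11)(1) + (-5)(2) = -21

-21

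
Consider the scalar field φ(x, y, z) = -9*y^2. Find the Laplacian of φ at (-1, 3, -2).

-18

∂²φ/∂x² = 0
∂²φ/∂y² = -18
∂²φ/∂z² = 0
∇²φ = -18
At (-1, 3, -2): -18.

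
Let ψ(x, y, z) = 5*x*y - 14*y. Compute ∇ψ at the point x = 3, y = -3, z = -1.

(-15, 1, 0)

∂ψ/∂x = 5*y
∂ψ/∂y = 5*x - 14
∂ψ/∂z = 0
∇ψ = (5*y, 5*x - 14, 0)
At (3, -3, -1): (-15, 1, 0).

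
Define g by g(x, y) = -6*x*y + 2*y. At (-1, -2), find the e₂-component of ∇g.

(∇g)_2 = ∂g/∂y = -6*x + 2
At (-1, -2): 8.

8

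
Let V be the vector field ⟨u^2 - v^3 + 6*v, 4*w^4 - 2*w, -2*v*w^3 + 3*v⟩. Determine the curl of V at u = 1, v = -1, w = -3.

(∇×V)₁ = ∂V₃/∂v − ∂V₂/∂w = -18*w^3 + 5
(∇×V)₂ = ∂V₁/∂w − ∂V₃/∂u = 0
(∇×V)₃ = ∂V₂/∂u − ∂V₁/∂v = 3*v^2 - 6
∇×V = (-18*w^3 + 5, 0, 3*v^2 - 6)
At (1, -1, -3): (491, 0, -3).

(491, 0, -3)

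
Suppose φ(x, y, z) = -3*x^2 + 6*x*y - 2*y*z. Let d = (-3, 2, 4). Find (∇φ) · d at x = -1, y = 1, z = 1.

∂φ/∂x = -6*x + 6*y
∂φ/∂y = 6*x - 2*z
∂φ/∂z = -2*y
∇φ at (-1, 1, 1) = (12, -8, -2)
∇φ · d = (12)(-3) + (-8)(2) + (-2)(4) = -60

-60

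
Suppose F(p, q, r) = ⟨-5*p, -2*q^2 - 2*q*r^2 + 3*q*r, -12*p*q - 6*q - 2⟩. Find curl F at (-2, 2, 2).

(28, 24, 0)

(∇×F)₁ = ∂F₃/∂q − ∂F₂/∂r = -12*p + 4*q*r - 3*q - 6
(∇×F)₂ = ∂F₁/∂r − ∂F₃/∂p = 12*q
(∇×F)₃ = ∂F₂/∂p − ∂F₁/∂q = 0
∇×F = (-12*p + 4*q*r - 3*q - 6, 12*q, 0)
At (-2, 2, 2): (28, 24, 0).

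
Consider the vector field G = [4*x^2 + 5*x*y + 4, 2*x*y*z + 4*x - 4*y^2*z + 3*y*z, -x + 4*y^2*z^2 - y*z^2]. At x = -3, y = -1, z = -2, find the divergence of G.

-59

∂G₁/∂x = 8*x + 5*y
∂G₂/∂y = 2*x*z - 8*y*z + 3*z
∂G₃/∂z = 8*y^2*z - 2*y*z
∇·G = 2*x*z + 8*x + 8*y^2*z - 10*y*z + 5*y + 3*z
At (-3, -1, -2): -59.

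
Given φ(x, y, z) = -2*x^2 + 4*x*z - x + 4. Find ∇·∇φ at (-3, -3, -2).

∂²φ/∂x² = -4
∂²φ/∂y² = 0
∂²φ/∂z² = 0
∇²φ = -4
At (-3, -3, -2): -4.

-4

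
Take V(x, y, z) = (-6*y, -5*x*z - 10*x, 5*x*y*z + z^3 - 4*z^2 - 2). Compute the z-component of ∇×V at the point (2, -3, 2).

-14

(∇×V)_3 = ∂V₂/∂x − ∂V₁/∂y
= -5*z - 10 − (-6)
= -5*z - 4
At (2, -3, 2): -14.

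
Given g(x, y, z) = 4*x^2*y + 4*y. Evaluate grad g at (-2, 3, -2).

∂g/∂x = 8*x*y
∂g/∂y = 4*x^2 + 4
∂g/∂z = 0
∇g = (8*x*y, 4*x^2 + 4, 0)
At (-2, 3, -2): (-48, 20, 0).

(-48, 20, 0)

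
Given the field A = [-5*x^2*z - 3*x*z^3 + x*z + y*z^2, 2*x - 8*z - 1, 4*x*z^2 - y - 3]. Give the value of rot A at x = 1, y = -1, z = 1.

(∇×A)₁ = ∂A₃/∂y − ∂A₂/∂z = 7
(∇×A)₂ = ∂A₁/∂z − ∂A₃/∂x = -5*x^2 - 9*x*z^2 + x + 2*y*z - 4*z^2
(∇×A)₃ = ∂A₂/∂x − ∂A₁/∂y = -z^2 + 2
∇×A = (7, -5*x^2 - 9*x*z^2 + x + 2*y*z - 4*z^2, -z^2 + 2)
At (1, -1, 1): (7, -19, 1).

(7, -19, 1)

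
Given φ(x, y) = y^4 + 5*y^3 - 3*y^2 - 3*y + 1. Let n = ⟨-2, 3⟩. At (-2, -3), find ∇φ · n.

∂φ/∂x = 0
∂φ/∂y = 4*y^3 + 15*y^2 - 6*y - 3
∇φ at (-2, -3) = (0, 42)
∇φ · n = (0)(-2) + (42)(3) = 126

126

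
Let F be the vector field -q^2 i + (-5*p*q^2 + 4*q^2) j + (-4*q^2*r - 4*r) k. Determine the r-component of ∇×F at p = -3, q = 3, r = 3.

(∇×F)_3 = ∂F₂/∂p − ∂F₁/∂q
= -5*q^2 − (-2*q)
= -5*q^2 + 2*q
At (-3, 3, 3): -39.

-39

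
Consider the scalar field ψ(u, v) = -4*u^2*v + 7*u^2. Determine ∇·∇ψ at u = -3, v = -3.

∂²ψ/∂u² = 2*(-4*v + 7)
∂²ψ/∂v² = 0
∇²ψ = -8*v + 14
At (-3, -3): 38.

38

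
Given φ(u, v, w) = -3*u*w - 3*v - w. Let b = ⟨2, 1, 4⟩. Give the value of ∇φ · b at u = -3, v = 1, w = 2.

17

∂φ/∂u = -3*w
∂φ/∂v = -3
∂φ/∂w = -3*u - 1
∇φ at (-3, 1, 2) = (-6, -3, 8)
∇φ · b = (-6)(2) + (-3)(1) + (8)(4) = 17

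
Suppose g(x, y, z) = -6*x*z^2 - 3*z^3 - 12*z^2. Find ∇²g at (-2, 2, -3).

54

∂²g/∂x² = 0
∂²g/∂y² = 0
∂²g/∂z² = -6*(2*x + 3*z + 4)
∇²g = -12*x - 18*z - 24
At (-2, 2, -3): 54.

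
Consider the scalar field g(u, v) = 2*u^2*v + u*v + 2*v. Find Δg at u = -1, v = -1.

∂²g/∂u² = 4*v
∂²g/∂v² = 0
∇²g = 4*v
At (-1, -1): -4.

-4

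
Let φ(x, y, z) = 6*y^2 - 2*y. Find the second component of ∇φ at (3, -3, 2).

-38

(∇φ)_2 = ∂φ/∂y = 12*y - 2
At (3, -3, 2): -38.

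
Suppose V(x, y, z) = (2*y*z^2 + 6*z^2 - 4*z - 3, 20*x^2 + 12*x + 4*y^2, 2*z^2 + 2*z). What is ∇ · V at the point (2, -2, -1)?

∂V₁/∂x = 0
∂V₂/∂y = 8*y
∂V₃/∂z = 4*z + 2
∇·V = 8*y + 4*z + 2
At (2, -2, -1): -18.

-18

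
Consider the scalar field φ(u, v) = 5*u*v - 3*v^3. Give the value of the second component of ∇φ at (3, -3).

(∇φ)_2 = ∂φ/∂v = 5*u - 9*v^2
At (3, -3): -66.

-66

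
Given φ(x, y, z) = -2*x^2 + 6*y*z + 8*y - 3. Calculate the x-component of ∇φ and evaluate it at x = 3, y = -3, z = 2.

-12

(∇φ)_1 = ∂φ/∂x = -4*x
At (3, -3, 2): -12.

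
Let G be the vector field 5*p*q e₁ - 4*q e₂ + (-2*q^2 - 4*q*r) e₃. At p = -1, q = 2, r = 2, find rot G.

(∇×G)₁ = ∂G₃/∂q − ∂G₂/∂r = -4*q - 4*r
(∇×G)₂ = ∂G₁/∂r − ∂G₃/∂p = 0
(∇×G)₃ = ∂G₂/∂p − ∂G₁/∂q = -5*p
∇×G = (-4*q - 4*r, 0, -5*p)
At (-1, 2, 2): (-16, 0, 5).

(-16, 0, 5)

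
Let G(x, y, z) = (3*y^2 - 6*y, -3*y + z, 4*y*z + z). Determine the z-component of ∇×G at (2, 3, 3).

-12

(∇×G)_3 = ∂G₂/∂x − ∂G₁/∂y
= 0 − (6*y - 6)
= -6*y + 6
At (2, 3, 3): -12.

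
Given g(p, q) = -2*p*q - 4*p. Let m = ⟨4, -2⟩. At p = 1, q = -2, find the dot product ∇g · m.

∂g/∂p = -2*q - 4
∂g/∂q = -2*p
∇g at (1, -2) = (0, -2)
∇g · m = (0)(4) + (-2)(-2) = 4

4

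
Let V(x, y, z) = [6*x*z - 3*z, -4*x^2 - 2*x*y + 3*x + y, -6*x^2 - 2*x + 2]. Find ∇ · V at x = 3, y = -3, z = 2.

∂V₁/∂x = 6*z
∂V₂/∂y = -2*x + 1
∂V₃/∂z = 0
∇·V = -2*x + 6*z + 1
At (3, -3, 2): 7.

7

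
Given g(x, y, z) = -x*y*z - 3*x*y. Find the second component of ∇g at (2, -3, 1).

-8

(∇g)_2 = ∂g/∂y = -x*z - 3*x
At (2, -3, 1): -8.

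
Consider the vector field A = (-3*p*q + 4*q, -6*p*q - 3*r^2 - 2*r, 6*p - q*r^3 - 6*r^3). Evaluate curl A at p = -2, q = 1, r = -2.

(-2, -6, -16)

(∇×A)₁ = ∂A₃/∂q − ∂A₂/∂r = -r^3 + 6*r + 2
(∇×A)₂ = ∂A₁/∂r − ∂A₃/∂p = -6
(∇×A)₃ = ∂A₂/∂p − ∂A₁/∂q = 3*p - 6*q - 4
∇×A = (-r^3 + 6*r + 2, -6, 3*p - 6*q - 4)
At (-2, 1, -2): (-2, -6, -16).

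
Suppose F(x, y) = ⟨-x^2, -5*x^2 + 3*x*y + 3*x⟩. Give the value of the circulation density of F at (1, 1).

∂F₂/∂x = -10*x + 3*y + 3
∂F₁/∂y = 0
Scalar curl = -10*x + 3*y + 3
At (1, 1): -4.

-4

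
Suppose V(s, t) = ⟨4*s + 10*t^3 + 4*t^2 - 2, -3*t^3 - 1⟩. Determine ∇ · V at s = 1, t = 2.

-32

∂V₁/∂s = 4
∂V₂/∂t = -9*t^2
∇·V = -9*t^2 + 4
At (1, 2): -32.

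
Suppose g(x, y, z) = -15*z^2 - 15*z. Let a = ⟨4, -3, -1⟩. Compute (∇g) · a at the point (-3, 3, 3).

105

∂g/∂x = 0
∂g/∂y = 0
∂g/∂z = -30*z - 15
∇g at (-3, 3, 3) = (0, 0, -105)
∇g · a = (0)(4) + (0)(-3) + (-105)(-1) = 105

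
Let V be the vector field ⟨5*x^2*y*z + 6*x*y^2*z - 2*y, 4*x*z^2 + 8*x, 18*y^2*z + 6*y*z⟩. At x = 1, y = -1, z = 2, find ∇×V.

(∇×V)₁ = ∂V₃/∂y − ∂V₂/∂z = -8*x*z + 36*y*z + 6*z
(∇×V)₂ = ∂V₁/∂z − ∂V₃/∂x = 5*x^2*y + 6*x*y^2
(∇×V)₃ = ∂V₂/∂x − ∂V₁/∂y = -5*x^2*z - 12*x*y*z + 4*z^2 + 10
∇×V = (-8*x*z + 36*y*z + 6*z, 5*x^2*y + 6*x*y^2, -5*x^2*z - 12*x*y*z + 4*z^2 + 10)
At (1, -1, 2): (-76, 1, 40).

(-76, 1, 40)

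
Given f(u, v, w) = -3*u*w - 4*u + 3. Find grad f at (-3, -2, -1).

∂f/∂u = -3*w - 4
∂f/∂v = 0
∂f/∂w = -3*u
∇f = (-3*w - 4, 0, -3*u)
At (-3, -2, -1): (-1, 0, 9).

(-1, 0, 9)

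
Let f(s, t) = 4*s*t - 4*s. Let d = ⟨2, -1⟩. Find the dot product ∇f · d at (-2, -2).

-16

∂f/∂s = 4*t - 4
∂f/∂t = 4*s
∇f at (-2, -2) = (-12, -8)
∇f · d = (-12)(2) + (-8)(-1) = -16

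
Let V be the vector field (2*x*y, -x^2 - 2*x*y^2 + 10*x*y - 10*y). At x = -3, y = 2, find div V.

-12

∂V₁/∂x = 2*y
∂V₂/∂y = -4*x*y + 10*x - 10
∇·V = -4*x*y + 10*x + 2*y - 10
At (-3, 2): -12.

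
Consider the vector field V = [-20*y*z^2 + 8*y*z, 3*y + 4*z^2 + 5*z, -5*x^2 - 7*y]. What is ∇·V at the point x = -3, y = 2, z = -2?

3

∂V₁/∂x = 0
∂V₂/∂y = 3
∂V₃/∂z = 0
∇·V = 3
At (-3, 2, -2): 3.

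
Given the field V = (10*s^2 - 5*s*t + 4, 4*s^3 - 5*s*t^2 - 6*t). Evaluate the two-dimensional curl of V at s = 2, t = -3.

∂V₂/∂s = 12*s^2 - 5*t^2
∂V₁/∂t = -5*s
Scalar curl = 12*s^2 + 5*s - 5*t^2
At (2, -3): 13.

13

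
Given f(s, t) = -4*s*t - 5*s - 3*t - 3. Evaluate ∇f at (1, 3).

(-17, -7)

∂f/∂s = -4*t - 5
∂f/∂t = -4*s - 3
∇f = (-4*t - 5, -4*s - 3)
At (1, 3): (-17, -7).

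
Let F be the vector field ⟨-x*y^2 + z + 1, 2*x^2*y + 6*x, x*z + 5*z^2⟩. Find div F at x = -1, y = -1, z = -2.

∂F₁/∂x = -y^2
∂F₂/∂y = 2*x^2
∂F₃/∂z = x + 10*z
∇·F = 2*x^2 + x - y^2 + 10*z
At (-1, -1, -2): -20.

-20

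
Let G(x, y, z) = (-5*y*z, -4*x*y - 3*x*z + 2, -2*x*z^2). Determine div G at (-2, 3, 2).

∂G₁/∂x = 0
∂G₂/∂y = -4*x
∂G₃/∂z = -4*x*z
∇·G = -4*x*z - 4*x
At (-2, 3, 2): 24.

24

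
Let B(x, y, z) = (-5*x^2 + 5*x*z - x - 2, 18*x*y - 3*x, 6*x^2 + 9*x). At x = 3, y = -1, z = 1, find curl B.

(∇×B)₁ = ∂B₃/∂y − ∂B₂/∂z = 0
(∇×B)₂ = ∂B₁/∂z − ∂B₃/∂x = -7*x - 9
(∇×B)₃ = ∂B₂/∂x − ∂B₁/∂y = 18*y - 3
∇×B = (0, -7*x - 9, 18*y - 3)
At (3, -1, 1): (0, -30, -21).

(0, -30, -21)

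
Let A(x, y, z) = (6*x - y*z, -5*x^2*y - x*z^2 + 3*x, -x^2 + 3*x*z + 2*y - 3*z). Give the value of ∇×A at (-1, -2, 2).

(∇×A)₁ = ∂A₃/∂y − ∂A₂/∂z = 2*x*z + 2
(∇×A)₂ = ∂A₁/∂z − ∂A₃/∂x = 2*x - y - 3*z
(∇×A)₃ = ∂A₂/∂x − ∂A₁/∂y = -10*x*y - z^2 + z + 3
∇×A = (2*x*z + 2, 2*x - y - 3*z, -10*x*y - z^2 + z + 3)
At (-1, -2, 2): (-2, -6, -19).

(-2, -6, -19)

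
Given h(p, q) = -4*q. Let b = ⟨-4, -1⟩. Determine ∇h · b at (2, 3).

∂h/∂p = 0
∂h/∂q = -4
∇h at (2, 3) = (0, -4)
∇h · b = (0)(-4) + (-4)(-1) = 4

4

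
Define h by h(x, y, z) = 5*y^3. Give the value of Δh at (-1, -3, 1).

∂²h/∂x² = 0
∂²h/∂y² = 30*y
∂²h/∂z² = 0
∇²h = 30*y
At (-1, -3, 1): -90.

-90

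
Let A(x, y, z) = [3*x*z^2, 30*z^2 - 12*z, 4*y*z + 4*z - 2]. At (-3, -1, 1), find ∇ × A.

(-44, -18, 0)

(∇×A)₁ = ∂A₃/∂y − ∂A₂/∂z = -56*z + 12
(∇×A)₂ = ∂A₁/∂z − ∂A₃/∂x = 6*x*z
(∇×A)₃ = ∂A₂/∂x − ∂A₁/∂y = 0
∇×A = (-56*z + 12, 6*x*z, 0)
At (-3, -1, 1): (-44, -18, 0).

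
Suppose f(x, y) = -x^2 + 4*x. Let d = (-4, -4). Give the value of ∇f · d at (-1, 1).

-24

∂f/∂x = -2*x + 4
∂f/∂y = 0
∇f at (-1, 1) = (6, 0)
∇f · d = (6)(-4) + (0)(-4) = -24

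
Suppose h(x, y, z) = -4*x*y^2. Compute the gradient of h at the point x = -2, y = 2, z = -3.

(-16, 32, 0)

∂h/∂x = -4*y^2
∂h/∂y = -8*x*y
∂h/∂z = 0
∇h = (-4*y^2, -8*x*y, 0)
At (-2, 2, -3): (-16, 32, 0).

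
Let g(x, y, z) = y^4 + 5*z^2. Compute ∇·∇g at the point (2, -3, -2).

∂²g/∂x² = 0
∂²g/∂y² = 12*y^2
∂²g/∂z² = 10
∇²g = 12*y^2 + 10
At (2, -3, -2): 118.

118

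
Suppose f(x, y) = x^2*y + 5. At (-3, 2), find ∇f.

(-12, 9)

∂f/∂x = 2*x*y
∂f/∂y = x^2
∇f = (2*x*y, x^2)
At (-3, 2): (-12, 9).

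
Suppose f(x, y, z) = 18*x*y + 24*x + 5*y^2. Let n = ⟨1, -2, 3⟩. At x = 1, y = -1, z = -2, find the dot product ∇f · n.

-10

∂f/∂x = 18*y + 24
∂f/∂y = 18*x + 10*y
∂f/∂z = 0
∇f at (1, -1, -2) = (6, 8, 0)
∇f · n = (6)(1) + (8)(-2) + (0)(3) = -10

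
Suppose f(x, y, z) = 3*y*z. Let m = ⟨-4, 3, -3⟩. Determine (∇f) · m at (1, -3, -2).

∂f/∂x = 0
∂f/∂y = 3*z
∂f/∂z = 3*y
∇f at (1, -3, -2) = (0, -6, -9)
∇f · m = (0)(-4) + (-6)(3) + (-9)(-3) = 9

9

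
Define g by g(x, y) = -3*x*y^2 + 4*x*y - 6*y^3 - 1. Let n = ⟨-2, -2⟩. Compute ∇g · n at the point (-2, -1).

∂g/∂x = -3*y^2 + 4*y
∂g/∂y = -6*x*y + 4*x - 18*y^2
∇g at (-2, -1) = (-7, -38)
∇g · n = (-7)(-2) + (-38)(-2) = 90

90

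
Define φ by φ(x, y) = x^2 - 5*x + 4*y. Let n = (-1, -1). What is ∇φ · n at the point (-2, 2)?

∂φ/∂x = 2*x - 5
∂φ/∂y = 4
∇φ at (-2, 2) = (-9, 4)
∇φ · n = (-9)(-1) + (4)(-1) = 5

5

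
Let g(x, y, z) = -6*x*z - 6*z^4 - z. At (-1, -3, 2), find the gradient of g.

(-12, 0, -187)

∂g/∂x = -6*z
∂g/∂y = 0
∂g/∂z = -6*x - 24*z^3 - 1
∇g = (-6*z, 0, -6*x - 24*z^3 - 1)
At (-1, -3, 2): (-12, 0, -187).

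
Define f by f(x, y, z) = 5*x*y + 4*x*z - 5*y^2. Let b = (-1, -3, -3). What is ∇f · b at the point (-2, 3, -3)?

141

∂f/∂x = 5*y + 4*z
∂f/∂y = 5*x - 10*y
∂f/∂z = 4*x
∇f at (-2, 3, -3) = (3, -40, -8)
∇f · b = (3)(-1) + (-40)(-3) + (-8)(-3) = 141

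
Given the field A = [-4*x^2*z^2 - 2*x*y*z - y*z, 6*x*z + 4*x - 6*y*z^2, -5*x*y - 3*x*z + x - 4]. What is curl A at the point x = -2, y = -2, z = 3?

(-50, -104, 13)

(∇×A)₁ = ∂A₃/∂y − ∂A₂/∂z = -11*x + 12*y*z
(∇×A)₂ = ∂A₁/∂z − ∂A₃/∂x = -8*x^2*z - 2*x*y + 4*y + 3*z - 1
(∇×A)₃ = ∂A₂/∂x − ∂A₁/∂y = 2*x*z + 7*z + 4
∇×A = (-11*x + 12*y*z, -8*x^2*z - 2*x*y + 4*y + 3*z - 1, 2*x*z + 7*z + 4)
At (-2, -2, 3): (-50, -104, 13).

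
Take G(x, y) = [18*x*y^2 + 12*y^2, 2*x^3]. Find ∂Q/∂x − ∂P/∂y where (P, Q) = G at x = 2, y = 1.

∂G₂/∂x = 6*x^2
∂G₁/∂y = 36*x*y + 24*y
Scalar curl = 6*x^2 - 36*x*y - 24*y
At (2, 1): -72.

-72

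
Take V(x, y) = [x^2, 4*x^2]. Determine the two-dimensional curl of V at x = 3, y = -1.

24

∂V₂/∂x = 8*x
∂V₁/∂y = 0
Scalar curl = 8*x
At (3, -1): 24.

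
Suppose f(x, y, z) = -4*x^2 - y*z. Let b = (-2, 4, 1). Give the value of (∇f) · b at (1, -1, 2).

9

∂f/∂x = -8*x
∂f/∂y = -z
∂f/∂z = -y
∇f at (1, -1, 2) = (-8, -2, 1)
∇f · b = (-8)(-2) + (-2)(4) + (1)(1) = 9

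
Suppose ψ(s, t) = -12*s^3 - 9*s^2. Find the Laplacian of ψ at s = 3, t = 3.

∂²ψ/∂s² = -18*(4*s + 1)
∂²ψ/∂t² = 0
∇²ψ = -72*s - 18
At (3, 3): -234.

-234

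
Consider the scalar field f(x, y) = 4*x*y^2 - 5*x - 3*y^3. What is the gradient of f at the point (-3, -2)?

∂f/∂x = 4*y^2 - 5
∂f/∂y = 8*x*y - 9*y^2
∇f = (4*y^2 - 5, 8*x*y - 9*y^2)
At (-3, -2): (11, 12).

(11, 12)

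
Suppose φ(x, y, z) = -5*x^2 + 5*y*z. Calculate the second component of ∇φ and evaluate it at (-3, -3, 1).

(∇φ)_2 = ∂φ/∂y = 5*z
At (-3, -3, 1): 5.

5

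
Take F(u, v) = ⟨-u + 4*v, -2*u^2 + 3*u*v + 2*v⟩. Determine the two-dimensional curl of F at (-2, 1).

7

∂F₂/∂u = -4*u + 3*v
∂F₁/∂v = 4
Scalar curl = -4*u + 3*v - 4
At (-2, 1): 7.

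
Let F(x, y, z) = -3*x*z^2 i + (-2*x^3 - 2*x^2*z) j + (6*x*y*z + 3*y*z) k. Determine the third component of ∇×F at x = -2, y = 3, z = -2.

(∇×F)_3 = ∂F₂/∂x − ∂F₁/∂y
= -6*x^2 - 4*x*z − (0)
= -6*x^2 - 4*x*z
At (-2, 3, -2): -40.

-40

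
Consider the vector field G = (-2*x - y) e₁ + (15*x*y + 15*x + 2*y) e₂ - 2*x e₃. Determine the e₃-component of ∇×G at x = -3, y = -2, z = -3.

-14

(∇×G)_3 = ∂G₂/∂x − ∂G₁/∂y
= 15*y + 15 − (-1)
= 15*y + 16
At (-3, -2, -3): -14.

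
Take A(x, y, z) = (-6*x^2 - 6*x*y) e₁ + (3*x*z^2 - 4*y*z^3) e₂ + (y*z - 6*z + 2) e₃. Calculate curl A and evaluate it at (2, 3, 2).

(122, 0, 24)

(∇×A)₁ = ∂A₃/∂y − ∂A₂/∂z = -6*x*z + 12*y*z^2 + z
(∇×A)₂ = ∂A₁/∂z − ∂A₃/∂x = 0
(∇×A)₃ = ∂A₂/∂x − ∂A₁/∂y = 6*x + 3*z^2
∇×A = (-6*x*z + 12*y*z^2 + z, 0, 6*x + 3*z^2)
At (2, 3, 2): (122, 0, 24).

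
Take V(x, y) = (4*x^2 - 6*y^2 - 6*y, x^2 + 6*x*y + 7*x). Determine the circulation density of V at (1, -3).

∂V₂/∂x = 2*x + 6*y + 7
∂V₁/∂y = -12*y - 6
Scalar curl = 2*x + 18*y + 13
At (1, -3): -39.

-39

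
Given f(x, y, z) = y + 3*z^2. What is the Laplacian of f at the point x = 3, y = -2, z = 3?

∂²f/∂x² = 0
∂²f/∂y² = 0
∂²f/∂z² = 6
∇²f = 6
At (3, -2, 3): 6.

6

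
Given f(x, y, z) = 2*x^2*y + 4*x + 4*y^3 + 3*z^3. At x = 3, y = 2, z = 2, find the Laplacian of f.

92

∂²f/∂x² = 4*y
∂²f/∂y² = 24*y
∂²f/∂z² = 18*z
∇²f = 28*y + 18*z
At (3, 2, 2): 92.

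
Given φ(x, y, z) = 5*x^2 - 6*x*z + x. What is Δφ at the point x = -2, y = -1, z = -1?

∂²φ/∂x² = 10
∂²φ/∂y² = 0
∂²φ/∂z² = 0
∇²φ = 10
At (-2, -1, -1): 10.

10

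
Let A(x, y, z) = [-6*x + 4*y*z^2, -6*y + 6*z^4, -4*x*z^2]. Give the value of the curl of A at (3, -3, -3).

(∇×A)₁ = ∂A₃/∂y − ∂A₂/∂z = -24*z^3
(∇×A)₂ = ∂A₁/∂z − ∂A₃/∂x = 8*y*z + 4*z^2
(∇×A)₃ = ∂A₂/∂x − ∂A₁/∂y = -4*z^2
∇×A = (-24*z^3, 8*y*z + 4*z^2, -4*z^2)
At (3, -3, -3): (648, 108, -36).

(648, 108, -36)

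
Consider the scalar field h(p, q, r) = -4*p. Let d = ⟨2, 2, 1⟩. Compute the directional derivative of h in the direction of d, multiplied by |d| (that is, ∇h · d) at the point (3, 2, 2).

-8

∂h/∂p = -4
∂h/∂q = 0
∂h/∂r = 0
∇h at (3, 2, 2) = (-4, 0, 0)
∇h · d = (-4)(2) + (0)(2) + (0)(1) = -8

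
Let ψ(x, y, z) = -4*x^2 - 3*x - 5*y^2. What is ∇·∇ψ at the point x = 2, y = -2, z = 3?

-18

∂²ψ/∂x² = -8
∂²ψ/∂y² = -10
∂²ψ/∂z² = 0
∇²ψ = -18
At (2, -2, 3): -18.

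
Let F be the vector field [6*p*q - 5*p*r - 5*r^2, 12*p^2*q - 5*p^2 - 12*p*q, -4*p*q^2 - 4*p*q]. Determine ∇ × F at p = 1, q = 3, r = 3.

(∇×F)₁ = ∂F₃/∂q − ∂F₂/∂r = -8*p*q - 4*p
(∇×F)₂ = ∂F₁/∂r − ∂F₃/∂p = -5*p + 4*q^2 + 4*q - 10*r
(∇×F)₃ = ∂F₂/∂p − ∂F₁/∂q = 24*p*q - 16*p - 12*q
∇×F = (-8*p*q - 4*p, -5*p + 4*q^2 + 4*q - 10*r, 24*p*q - 16*p - 12*q)
At (1, 3, 3): (-28, 13, 20).

(-28, 13, 20)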